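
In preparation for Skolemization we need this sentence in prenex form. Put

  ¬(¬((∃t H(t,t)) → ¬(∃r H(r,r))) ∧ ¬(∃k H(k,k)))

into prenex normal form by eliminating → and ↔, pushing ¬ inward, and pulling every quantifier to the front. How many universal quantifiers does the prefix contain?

2

Rewrite implications/biconditionals: A → B as ¬A ∨ B.
  ¬(¬(¬(∃t H(t,t)) ∨ ¬(∃r H(r,r))) ∧ ¬(∃k H(k,k)))
Move each ¬ inward, flipping quantifiers it crosses:
  (∀t ¬H(t,t)) ∨ (∀r ¬H(r,r)) ∨ (∃k H(k,k))
All bound variables are already distinct, so no renaming is needed.
Pull the quantifiers to the front (each side's bound variable is not free in the other side):
  ∀t ∀r ∃k (¬H(t,t) ∨ ¬H(r,r) ∨ H(k,k))
The prefix is ∀t ∀r ∃k: 2 universal, 1 existential.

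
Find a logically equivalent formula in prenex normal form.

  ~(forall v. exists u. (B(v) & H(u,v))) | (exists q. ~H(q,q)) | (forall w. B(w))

exists v. forall u. exists q. forall w. (~B(v) | ~H(u,v) | ~H(q,q) | B(w))

Push ¬ through the quantifiers and connectives to reach negation normal form:
  (exists v. forall u. (~B(v) | ~H(u,v))) | (exists q. ~H(q,q)) | (forall w. B(w))
Extract every quantifier outward, since the variables are now distinct and don't occur free across branches:
  exists v. forall u. exists q. forall w. (~B(v) | ~H(u,v) | ~H(q,q) | B(w))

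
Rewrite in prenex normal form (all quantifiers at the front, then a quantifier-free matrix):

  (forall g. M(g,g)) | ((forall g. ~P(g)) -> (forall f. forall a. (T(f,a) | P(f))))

Rewrite implications/biconditionals: A → B as ¬A ∨ B.
  (forall g. M(g,g)) | ~(forall g. ~P(g)) | (forall f. forall a. (T(f,a) | P(f)))
Push ¬ through the quantifiers and connectives to reach negation normal form:
  (forall g. M(g,g)) | (exists g. P(g)) | (forall f. forall a. (T(f,a) | P(f)))
Rename bound variables to avoid capture: g↦s.
  (forall g. M(g,g)) | (exists s. P(s)) | (forall f. forall a. (T(f,a) | P(f)))
Finally move all quantifiers to the prefix:
  forall g. exists s. forall f. forall a. (M(g,g) | P(s) | T(f,a) | P(f))

forall g. exists s. forall f. forall a. (M(g,g) | P(s) | T(f,a) | P(f))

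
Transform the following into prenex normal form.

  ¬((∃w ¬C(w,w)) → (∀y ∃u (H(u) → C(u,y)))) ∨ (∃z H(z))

∃w ∃y ∀u ∃z (¬C(w,w) ∧ H(u) ∧ ¬C(u,y) ∨ H(z))

Rewrite implications/biconditionals: A → B as ¬A ∨ B.
  ¬(¬(∃w ¬C(w,w)) ∨ (∀y ∃u (¬H(u) ∨ C(u,y)))) ∨ (∃z H(z))
Push ¬ through the quantifiers and connectives to reach negation normal form:
  (∃w ¬C(w,w)) ∧ (∃y ∀u (H(u) ∧ ¬C(u,y))) ∨ (∃z H(z))
All bound variables are already distinct, so no renaming is needed.
Pull the quantifiers to the front (each side's bound variable is not free in the other side):
  ∃w ∃y ∀u ∃z (¬C(w,w) ∧ H(u) ∧ ¬C(u,y) ∨ H(z))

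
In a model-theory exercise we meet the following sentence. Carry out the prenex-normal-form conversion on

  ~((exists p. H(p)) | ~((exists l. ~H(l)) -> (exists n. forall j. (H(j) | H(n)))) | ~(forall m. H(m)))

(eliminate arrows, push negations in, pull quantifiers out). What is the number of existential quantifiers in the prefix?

1

First replace A → B with ¬A ∨ B.
  ~((exists p. H(p)) | ~(~(exists l. ~H(l)) | (exists n. forall j. (H(j) | H(n)))) | ~(forall m. H(m)))
Move each ¬ inward, flipping quantifiers it crosses:
  (forall p. ~H(p)) & ((forall l. H(l)) | (exists n. forall j. (H(j) | H(n)))) & (forall m. H(m))
Pull the quantifiers to the front (each side's bound variable is not free in the other side):
  forall p. forall l. exists n. forall j. forall m. (~H(p) & (H(l) | H(j) | H(n)) & H(m))
The prefix is forall p forall l exists n forall j forall m: 4 universal, 1 existential.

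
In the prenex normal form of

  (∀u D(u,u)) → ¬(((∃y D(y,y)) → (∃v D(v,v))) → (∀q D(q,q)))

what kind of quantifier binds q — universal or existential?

Eliminate → and ↔ using ¬ and ∨.
  ¬(∀u D(u,u)) ∨ ¬(¬(¬(∃y D(y,y)) ∨ (∃v D(v,v))) ∨ (∀q D(q,q)))
Move each ¬ inward, flipping quantifiers it crosses:
  (∃u ¬D(u,u)) ∨ ((∀y ¬D(y,y)) ∨ (∃v D(v,v))) ∧ (∃q ¬D(q,q))
All bound variables are already distinct, so no renaming is needed.
Finally move all quantifiers to the prefix:
  ∃u ∀y ∃v ∃q (¬D(u,u) ∨ (¬D(y,y) ∨ D(v,v)) ∧ ¬D(q,q))
The quantifier ∀q sits under an odd number of negations (counting the antecedent side of each →), so it flips to ∃q.

existential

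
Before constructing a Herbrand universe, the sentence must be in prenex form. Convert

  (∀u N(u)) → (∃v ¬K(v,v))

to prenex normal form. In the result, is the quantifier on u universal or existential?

existential

Eliminate → and ↔ using ¬ and ∨.
  ¬(∀u N(u)) ∨ (∃v ¬K(v,v))
Drive negations inward (¬∀x A ≡ ∃x ¬A, ¬∃x A ≡ ∀x ¬A, De Morgan for ∧/∨):
  (∃u ¬N(u)) ∨ (∃v ¬K(v,v))
All bound variables are already distinct, so no renaming is needed.
Extract every quantifier outward, since the variables are now distinct and don't occur free across branches:
  ∃u ∃v (¬N(u) ∨ ¬K(v,v))
The quantifier ∀u sits under an odd number of negations (counting the antecedent side of each →), so it flips to ∃u.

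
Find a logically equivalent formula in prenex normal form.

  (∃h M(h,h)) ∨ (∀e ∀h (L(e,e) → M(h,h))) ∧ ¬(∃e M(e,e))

Eliminate → and ↔ using ¬ and ∨.
  (∃h M(h,h)) ∨ (∀e ∀h (¬L(e,e) ∨ M(h,h))) ∧ ¬(∃e M(e,e))
Drive negations inward (¬∀x A ≡ ∃x ¬A, ¬∃x A ≡ ∀x ¬A, De Morgan for ∧/∨):
  (∃h M(h,h)) ∨ (∀e ∀h (¬L(e,e) ∨ M(h,h))) ∧ (∀e ¬M(e,e))
Standardize variables apart so no two quantifiers bind the same name: h↦y, e↦x.
  (∃h M(h,h)) ∨ (∀e ∀y (¬L(e,e) ∨ M(y,y))) ∧ (∀x ¬M(x,x))
Finally move all quantifiers to the prefix:
  ∃h ∀e ∀y ∀x (M(h,h) ∨ (¬L(e,e) ∨ M(y,y)) ∧ ¬M(x,x))

∃h ∀e ∀y ∀x (M(h,h) ∨ (¬L(e,e) ∨ M(y,y)) ∧ ¬M(x,x))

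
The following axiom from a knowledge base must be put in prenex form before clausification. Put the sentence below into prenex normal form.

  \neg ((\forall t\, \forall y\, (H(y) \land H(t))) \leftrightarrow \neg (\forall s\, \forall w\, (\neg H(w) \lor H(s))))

Rewrite implications/biconditionals: A → B as ¬A ∨ B; A ↔ B as (¬A ∨ B) ∧ (¬B ∨ A).
  \neg ((\neg (\forall t\, \forall y\, (H(y) \land H(t))) \lor \neg (\forall s\, \forall w\, (\neg H(w) \lor H(s)))) \land (\neg \neg (\forall s\, \forall w\, (\neg H(w) \lor H(s))) \lor (\forall t\, \forall y\, (H(y) \land H(t)))))
Drive negations inward (¬∀x A ≡ ∃x ¬A, ¬∃x A ≡ ∀x ¬A, De Morgan for ∧/∨):
  (\forall t\, \forall y\, (H(y) \land H(t))) \land (\forall s\, \forall w\, (\neg H(w) \lor H(s))) \lor (\exists s\, \exists w\, (H(w) \land \neg H(s))) \land (\exists t\, \exists y\, (\neg H(y) \lor \neg H(t)))
Standardize variables apart so no two quantifiers bind the same name: s↦q, w↦v, t↦z, y↦x.
  (\forall t\, \forall y\, (H(y) \land H(t))) \land (\forall s\, \forall w\, (\neg H(w) \lor H(s))) \lor (\exists q\, \exists v\, (H(v) \land \neg H(q))) \land (\exists z\, \exists x\, (\neg H(x) \lor \neg H(z)))
Pull the quantifiers to the front (each side's bound variable is not free in the other side):
  \forall t\, \forall y\, \forall s\, \forall w\, \exists q\, \exists v\, \exists z\, \exists x\, (H(y) \land H(t) \land (\neg H(w) \lor H(s)) \lor H(v) \land \neg H(q) \land (\neg H(x) \lor \neg H(z)))

\forall t\, \forall y\, \forall s\, \forall w\, \exists q\, \exists v\, \exists z\, \exists x\, (H(y) \land H(t) \land (\neg H(w) \lor H(s)) \lor H(v) \land \neg H(q) \land (\neg H(x) \lor \neg H(z)))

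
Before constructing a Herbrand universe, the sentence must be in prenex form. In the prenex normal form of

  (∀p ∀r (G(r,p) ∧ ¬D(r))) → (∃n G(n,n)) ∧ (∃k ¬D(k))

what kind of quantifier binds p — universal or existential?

existential

Eliminate → and ↔ using ¬ and ∨.
  ¬(∀p ∀r (G(r,p) ∧ ¬D(r))) ∨ (∃n G(n,n)) ∧ (∃k ¬D(k))
Push ¬ through the quantifiers and connectives to reach negation normal form:
  (∃p ∃r (¬G(r,p) ∨ D(r))) ∨ (∃n G(n,n)) ∧ (∃k ¬D(k))
Pull the quantifiers to the front (each side's bound variable is not free in the other side):
  ∃p ∃r ∃n ∃k (¬G(r,p) ∨ D(r) ∨ G(n,n) ∧ ¬D(k))
The quantifier ∀p sits under an odd number of negations (counting the antecedent side of each →), so it flips to ∃p.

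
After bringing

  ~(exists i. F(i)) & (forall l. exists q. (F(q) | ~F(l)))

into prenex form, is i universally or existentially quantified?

Drive negations inward (¬∀x A ≡ ∃x ¬A, ¬∃x A ≡ ∀x ¬A, De Morgan for ∧/∨):
  (forall i. ~F(i)) & (forall l. exists q. (F(q) | ~F(l)))
All bound variables are already distinct, so no renaming is needed.
Extract every quantifier outward, since the variables are now distinct and don't occur free across branches:
  forall i. forall l. exists q. (~F(i) & (F(q) | ~F(l)))
The quantifier exists i sits under an odd number of negations, so it flips to forall i.

universal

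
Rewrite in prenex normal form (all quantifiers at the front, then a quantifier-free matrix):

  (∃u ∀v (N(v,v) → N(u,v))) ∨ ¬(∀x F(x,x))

First replace A → B with ¬A ∨ B.
  (∃u ∀v (¬N(v,v) ∨ N(u,v))) ∨ ¬(∀x F(x,x))
Push ¬ through the quantifiers and connectives to reach negation normal form:
  (∃u ∀v (¬N(v,v) ∨ N(u,v))) ∨ (∃x ¬F(x,x))
All bound variables are already distinct, so no renaming is needed.
Pull the quantifiers to the front (each side's bound variable is not free in the other side):
  ∃u ∀v ∃x (¬N(v,v) ∨ N(u,v) ∨ ¬F(x,x))

∃u ∀v ∃x (¬N(v,v) ∨ N(u,v) ∨ ¬F(x,x))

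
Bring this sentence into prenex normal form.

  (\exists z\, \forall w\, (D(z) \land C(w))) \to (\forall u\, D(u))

Eliminate → and ↔ using ¬ and ∨.
  \neg (\exists z\, \forall w\, (D(z) \land C(w))) \lor (\forall u\, D(u))
Drive negations inward (¬∀x A ≡ ∃x ¬A, ¬∃x A ≡ ∀x ¬A, De Morgan for ∧/∨):
  (\forall z\, \exists w\, (\neg D(z) \lor \neg C(w))) \lor (\forall u\, D(u))
Extract every quantifier outward, since the variables are now distinct and don't occur free across branches:
  \forall z\, \exists w\, \forall u\, (\neg D(z) \lor \neg C(w) \lor D(u))

\forall z\, \exists w\, \forall u\, (\neg D(z) \lor \neg C(w) \lor D(u))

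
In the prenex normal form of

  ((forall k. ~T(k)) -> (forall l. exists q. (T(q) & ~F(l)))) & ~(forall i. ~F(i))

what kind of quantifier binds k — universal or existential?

existential

Eliminate → and ↔ using ¬ and ∨.
  (~(forall k. ~T(k)) | (forall l. exists q. (T(q) & ~F(l)))) & ~(forall i. ~F(i))
Drive negations inward (¬∀x A ≡ ∃x ¬A, ¬∃x A ≡ ∀x ¬A, De Morgan for ∧/∨):
  ((exists k. T(k)) | (forall l. exists q. (T(q) & ~F(l)))) & (exists i. F(i))
Extract every quantifier outward, since the variables are now distinct and don't occur free across branches:
  exists k. forall l. exists q. exists i. ((T(k) | T(q) & ~F(l)) & F(i))
The quantifier forall k sits under an odd number of negations (counting the antecedent side of each →), so it flips to exists k.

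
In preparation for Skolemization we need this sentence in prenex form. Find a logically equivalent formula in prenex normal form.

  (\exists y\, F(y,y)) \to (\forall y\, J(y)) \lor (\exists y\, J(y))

First replace A → B with ¬A ∨ B.
  \neg (\exists y\, F(y,y)) \lor (\forall y\, J(y)) \lor (\exists y\, J(y))
Drive negations inward (¬∀x A ≡ ∃x ¬A, ¬∃x A ≡ ∀x ¬A, De Morgan for ∧/∨):
  (\forall y\, \neg F(y,y)) \lor (\forall y\, J(y)) \lor (\exists y\, J(y))
Give each quantifier a distinct variable: y↦z, y↦b.
  (\forall y\, \neg F(y,y)) \lor (\forall z\, J(z)) \lor (\exists b\, J(b))
Finally move all quantifiers to the prefix:
  \forall y\, \forall z\, \exists b\, (\neg F(y,y) \lor J(z) \lor J(b))

\forall y\, \forall z\, \exists b\, (\neg F(y,y) \lor J(z) \lor J(b))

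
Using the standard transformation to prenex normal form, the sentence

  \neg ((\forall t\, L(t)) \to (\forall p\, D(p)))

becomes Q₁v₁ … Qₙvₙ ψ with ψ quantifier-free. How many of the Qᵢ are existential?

Eliminate → and ↔ using ¬ and ∨.
  \neg (\neg (\forall t\, L(t)) \lor (\forall p\, D(p)))
Drive negations inward (¬∀x A ≡ ∃x ¬A, ¬∃x A ≡ ∀x ¬A, De Morgan for ∧/∨):
  (\forall t\, L(t)) \land (\exists p\, \neg D(p))
All bound variables are already distinct, so no renaming is needed.
Pull the quantifiers to the front (each side's bound variable is not free in the other side):
  \forall t\, \exists p\, (L(t) \land \neg D(p))
The prefix is \forall t \exists p: 1 universal, 1 existential.

1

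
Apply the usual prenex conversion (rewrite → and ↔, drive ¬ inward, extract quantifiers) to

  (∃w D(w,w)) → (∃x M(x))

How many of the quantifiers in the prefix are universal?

1

First replace A → B with ¬A ∨ B.
  ¬(∃w D(w,w)) ∨ (∃x M(x))
Push ¬ through the quantifiers and connectives to reach negation normal form:
  (∀w ¬D(w,w)) ∨ (∃x M(x))
Extract every quantifier outward, since the variables are now distinct and don't occur free across branches:
  ∀w ∃x (¬D(w,w) ∨ M(x))
The prefix is ∀w ∃x: 1 universal, 1 existential.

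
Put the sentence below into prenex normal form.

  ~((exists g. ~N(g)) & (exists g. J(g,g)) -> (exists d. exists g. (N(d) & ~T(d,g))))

First replace A → B with ¬A ∨ B.
  ~(~((exists g. ~N(g)) & (exists g. J(g,g))) | (exists d. exists g. (N(d) & ~T(d,g))))
Move each ¬ inward, flipping quantifiers it crosses:
  (exists g. ~N(g)) & (exists g. J(g,g)) & (forall d. forall g. (~N(d) | T(d,g)))
Standardize variables apart so no two quantifiers bind the same name: g↦p, g↦z1.
  (exists g. ~N(g)) & (exists p. J(p,p)) & (forall d. forall z1. (~N(d) | T(d,z1)))
Pull the quantifiers to the front (each side's bound variable is not free in the other side):
  exists g. exists p. forall d. forall z1. (~N(g) & J(p,p) & (~N(d) | T(d,z1)))

exists g. exists p. forall d. forall z1. (~N(g) & J(p,p) & (~N(d) | T(d,z1)))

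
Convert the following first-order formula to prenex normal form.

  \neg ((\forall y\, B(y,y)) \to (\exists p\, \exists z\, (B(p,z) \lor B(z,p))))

Rewrite implications/biconditionals: A → B as ¬A ∨ B.
  \neg (\neg (\forall y\, B(y,y)) \lor (\exists p\, \exists z\, (B(p,z) \lor B(z,p))))
Push ¬ through the quantifiers and connectives to reach negation normal form:
  (\forall y\, B(y,y)) \land (\forall p\, \forall z\, (\neg B(p,z) \land \neg B(z,p)))
Extract every quantifier outward, since the variables are now distinct and don't occur free across branches:
  \forall y\, \forall p\, \forall z\, (B(y,y) \land \neg B(p,z) \land \neg B(z,p))

\forall y\, \forall p\, \forall z\, (B(y,y) \land \neg B(p,z) \land \neg B(z,p))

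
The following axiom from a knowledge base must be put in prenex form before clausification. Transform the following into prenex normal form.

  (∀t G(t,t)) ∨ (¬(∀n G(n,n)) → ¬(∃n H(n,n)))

Eliminate → and ↔ using ¬ and ∨.
  (∀t G(t,t)) ∨ ¬¬(∀n G(n,n)) ∨ ¬(∃n H(n,n))
Drive negations inward (¬∀x A ≡ ∃x ¬A, ¬∃x A ≡ ∀x ¬A, De Morgan for ∧/∨):
  (∀t G(t,t)) ∨ (∀n G(n,n)) ∨ (∀n ¬H(n,n))
Rename bound variables to avoid capture: n↦y.
  (∀t G(t,t)) ∨ (∀n G(n,n)) ∨ (∀y ¬H(y,y))
Extract every quantifier outward, since the variables are now distinct and don't occur free across branches:
  ∀t ∀n ∀y (G(t,t) ∨ G(n,n) ∨ ¬H(y,y))

∀t ∀n ∀y (G(t,t) ∨ G(n,n) ∨ ¬H(y,y))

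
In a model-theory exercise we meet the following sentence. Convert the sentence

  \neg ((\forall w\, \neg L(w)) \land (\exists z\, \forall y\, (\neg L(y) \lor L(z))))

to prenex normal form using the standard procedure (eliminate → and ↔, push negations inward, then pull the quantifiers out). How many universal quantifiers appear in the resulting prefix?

Move each ¬ inward, flipping quantifiers it crosses:
  (\exists w\, L(w)) \lor (\forall z\, \exists y\, (L(y) \land \neg L(z)))
Finally move all quantifiers to the prefix:
  \exists w\, \forall z\, \exists y\, (L(w) \lor L(y) \land \neg L(z))
The prefix is \exists w \forall z \exists y: 1 universal, 2 existential.

1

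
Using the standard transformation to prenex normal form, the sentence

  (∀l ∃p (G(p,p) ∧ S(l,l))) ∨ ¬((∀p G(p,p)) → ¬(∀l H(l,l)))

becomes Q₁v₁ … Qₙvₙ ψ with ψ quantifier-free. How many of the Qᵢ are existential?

1

Eliminate → and ↔ using ¬ and ∨.
  (∀l ∃p (G(p,p) ∧ S(l,l))) ∨ ¬(¬(∀p G(p,p)) ∨ ¬(∀l H(l,l)))
Push ¬ through the quantifiers and connectives to reach negation normal form:
  (∀l ∃p (G(p,p) ∧ S(l,l))) ∨ (∀p G(p,p)) ∧ (∀l H(l,l))
Give each quantifier a distinct variable: p↦q, l↦a.
  (∀l ∃p (G(p,p) ∧ S(l,l))) ∨ (∀q G(q,q)) ∧ (∀a H(a,a))
Pull the quantifiers to the front (each side's bound variable is not free in the other side):
  ∀l ∃p ∀q ∀a (G(p,p) ∧ S(l,l) ∨ G(q,q) ∧ H(a,a))
The prefix is ∀l ∃p ∀q ∀a: 3 universal, 1 existential.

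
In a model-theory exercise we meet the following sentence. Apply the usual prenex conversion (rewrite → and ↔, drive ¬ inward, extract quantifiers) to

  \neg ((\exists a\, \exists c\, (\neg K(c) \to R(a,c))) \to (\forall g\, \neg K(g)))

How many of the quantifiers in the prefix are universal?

Eliminate → and ↔ using ¬ and ∨.
  \neg (\neg (\exists a\, \exists c\, (\neg \neg K(c) \lor R(a,c))) \lor (\forall g\, \neg K(g)))
Drive negations inward (¬∀x A ≡ ∃x ¬A, ¬∃x A ≡ ∀x ¬A, De Morgan for ∧/∨):
  (\exists a\, \exists c\, (K(c) \lor R(a,c))) \land (\exists g\, K(g))
Finally move all quantifiers to the prefix:
  \exists a\, \exists c\, \exists g\, ((K(c) \lor R(a,c)) \land K(g))
The prefix is \exists a \exists c \exists g: 0 universal, 3 existential.

0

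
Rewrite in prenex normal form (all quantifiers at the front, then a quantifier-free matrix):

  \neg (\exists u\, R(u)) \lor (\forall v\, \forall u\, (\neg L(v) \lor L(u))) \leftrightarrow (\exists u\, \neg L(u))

\exists u\, \exists v\, \exists x\, \exists u1\, \forall a\, \forall y\, \forall s\, \forall v1\, ((R(u) \land L(v) \land \neg L(x) \lor \neg L(u1)) \land (L(a) \lor \neg R(y) \lor \neg L(s) \lor L(v1)))

Eliminate → and ↔ using ¬ and ∨; A ↔ B as (¬A ∨ B) ∧ (¬B ∨ A).
  (\neg (\neg (\exists u\, R(u)) \lor (\forall v\, \forall u\, (\neg L(v) \lor L(u)))) \lor (\exists u\, \neg L(u))) \land (\neg (\exists u\, \neg L(u)) \lor \neg (\exists u\, R(u)) \lor (\forall v\, \forall u\, (\neg L(v) \lor L(u))))
Push ¬ through the quantifiers and connectives to reach negation normal form:
  ((\exists u\, R(u)) \land (\exists v\, \exists u\, (L(v) \land \neg L(u))) \lor (\exists u\, \neg L(u))) \land ((\forall u\, L(u)) \lor (\forall u\, \neg R(u)) \lor (\forall v\, \forall u\, (\neg L(v) \lor L(u))))
Standardize variables apart so no two quantifiers bind the same name: u↦x, u↦u1, u↦a, u↦y, v↦s, u↦v1.
  ((\exists u\, R(u)) \land (\exists v\, \exists x\, (L(v) \land \neg L(x))) \lor (\exists u1\, \neg L(u1))) \land ((\forall a\, L(a)) \lor (\forall y\, \neg R(y)) \lor (\forall s\, \forall v1\, (\neg L(s) \lor L(v1))))
Pull the quantifiers to the front (each side's bound variable is not free in the other side):
  \exists u\, \exists v\, \exists x\, \exists u1\, \forall a\, \forall y\, \forall s\, \forall v1\, ((R(u) \land L(v) \land \neg L(x) \lor \neg L(u1)) \land (L(a) \lor \neg R(y) \lor \neg L(s) \lor L(v1)))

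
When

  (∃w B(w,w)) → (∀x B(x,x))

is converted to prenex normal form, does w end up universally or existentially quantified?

universal

Eliminate → and ↔ using ¬ and ∨.
  ¬(∃w B(w,w)) ∨ (∀x B(x,x))
Move each ¬ inward, flipping quantifiers it crosses:
  (∀w ¬B(w,w)) ∨ (∀x B(x,x))
All bound variables are already distinct, so no renaming is needed.
Extract every quantifier outward, since the variables are now distinct and don't occur free across branches:
  ∀w ∀x (¬B(w,w) ∨ B(x,x))
The quantifier ∃w sits under an odd number of negations (counting the antecedent side of each →), so it flips to ∀w.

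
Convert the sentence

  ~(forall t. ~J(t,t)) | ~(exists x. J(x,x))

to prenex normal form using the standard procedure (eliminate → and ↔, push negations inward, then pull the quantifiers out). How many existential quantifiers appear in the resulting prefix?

1

Drive negations inward (¬∀x A ≡ ∃x ¬A, ¬∃x A ≡ ∀x ¬A, De Morgan for ∧/∨):
  (exists t. J(t,t)) | (forall x. ~J(x,x))
All bound variables are already distinct, so no renaming is needed.
Finally move all quantifiers to the prefix:
  exists t. forall x. (J(t,t) | ~J(x,x))
The prefix is exists t forall x: 1 universal, 1 existential.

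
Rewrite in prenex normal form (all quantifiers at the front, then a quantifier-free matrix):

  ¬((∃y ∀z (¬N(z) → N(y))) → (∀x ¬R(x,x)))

Eliminate → and ↔ using ¬ and ∨.
  ¬(¬(∃y ∀z (¬¬N(z) ∨ N(y))) ∨ (∀x ¬R(x,x)))
Push ¬ through the quantifiers and connectives to reach negation normal form:
  (∃y ∀z (N(z) ∨ N(y))) ∧ (∃x R(x,x))
All bound variables are already distinct, so no renaming is needed.
Pull the quantifiers to the front (each side's bound variable is not free in the other side):
  ∃y ∀z ∃x ((N(z) ∨ N(y)) ∧ R(x,x))

∃y ∀z ∃x ((N(z) ∨ N(y)) ∧ R(x,x))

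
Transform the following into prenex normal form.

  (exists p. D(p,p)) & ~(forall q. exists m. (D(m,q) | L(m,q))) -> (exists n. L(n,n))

forall p. forall q. exists m. exists n. (~D(p,p) | D(m,q) | L(m,q) | L(n,n))

First replace A → B with ¬A ∨ B.
  ~((exists p. D(p,p)) & ~(forall q. exists m. (D(m,q) | L(m,q)))) | (exists n. L(n,n))
Move each ¬ inward, flipping quantifiers it crosses:
  (forall p. ~D(p,p)) | (forall q. exists m. (D(m,q) | L(m,q))) | (exists n. L(n,n))
All bound variables are already distinct, so no renaming is needed.
Pull the quantifiers to the front (each side's bound variable is not free in the other side):
  forall p. forall q. exists m. exists n. (~D(p,p) | D(m,q) | L(m,q) | L(n,n))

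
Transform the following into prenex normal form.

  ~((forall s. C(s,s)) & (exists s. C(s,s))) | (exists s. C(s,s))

Push ¬ through the quantifiers and connectives to reach negation normal form:
  (exists s. ~C(s,s)) | (forall s. ~C(s,s)) | (exists s. C(s,s))
Rename bound variables to avoid capture: s↦x1, s↦v.
  (exists s. ~C(s,s)) | (forall x1. ~C(x1,x1)) | (exists v. C(v,v))
Extract every quantifier outward, since the variables are now distinct and don't occur free across branches:
  exists s. forall x1. exists v. (~C(s,s) | ~C(x1,x1) | C(v,v))

exists s. forall x1. exists v. (~C(s,s) | ~C(x1,x1) | C(v,v))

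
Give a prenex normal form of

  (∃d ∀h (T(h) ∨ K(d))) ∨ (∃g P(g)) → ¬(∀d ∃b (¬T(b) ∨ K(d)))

Eliminate → and ↔ using ¬ and ∨.
  ¬((∃d ∀h (T(h) ∨ K(d))) ∨ (∃g P(g))) ∨ ¬(∀d ∃b (¬T(b) ∨ K(d)))
Move each ¬ inward, flipping quantifiers it crosses:
  (∀d ∃h (¬T(h) ∧ ¬K(d))) ∧ (∀g ¬P(g)) ∨ (∃d ∀b (T(b) ∧ ¬K(d)))
Standardize variables apart so no two quantifiers bind the same name: d↦t.
  (∀d ∃h (¬T(h) ∧ ¬K(d))) ∧ (∀g ¬P(g)) ∨ (∃t ∀b (T(b) ∧ ¬K(t)))
Pull the quantifiers to the front (each side's bound variable is not free in the other side):
  ∀d ∃h ∀g ∃t ∀b (¬T(h) ∧ ¬K(d) ∧ ¬P(g) ∨ T(b) ∧ ¬K(t))

∀d ∃h ∀g ∃t ∀b (¬T(h) ∧ ¬K(d) ∧ ¬P(g) ∨ T(b) ∧ ¬K(t))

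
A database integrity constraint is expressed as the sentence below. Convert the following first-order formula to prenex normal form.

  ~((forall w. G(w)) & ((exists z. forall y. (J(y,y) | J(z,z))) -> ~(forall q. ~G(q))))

Rewrite implications/biconditionals: A → B as ¬A ∨ B.
  ~((forall w. G(w)) & (~(exists z. forall y. (J(y,y) | J(z,z))) | ~(forall q. ~G(q))))
Drive negations inward (¬∀x A ≡ ∃x ¬A, ¬∃x A ≡ ∀x ¬A, De Morgan for ∧/∨):
  (exists w. ~G(w)) | (exists z. forall y. (J(y,y) | J(z,z))) & (forall q. ~G(q))
All bound variables are already distinct, so no renaming is needed.
Extract every quantifier outward, since the variables are now distinct and don't occur free across branches:
  exists w. exists z. forall y. forall q. (~G(w) | (J(y,y) | J(z,z)) & ~G(q))

exists w. exists z. forall y. forall q. (~G(w) | (J(y,y) | J(z,z)) & ~G(q))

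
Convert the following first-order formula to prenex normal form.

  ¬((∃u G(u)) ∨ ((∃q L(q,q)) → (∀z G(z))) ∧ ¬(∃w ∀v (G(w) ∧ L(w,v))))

∀u ∃q ∃z ∃w ∀v (¬G(u) ∧ (L(q,q) ∧ ¬G(z) ∨ G(w) ∧ L(w,v)))

Eliminate → and ↔ using ¬ and ∨.
  ¬((∃u G(u)) ∨ (¬(∃q L(q,q)) ∨ (∀z G(z))) ∧ ¬(∃w ∀v (G(w) ∧ L(w,v))))
Move each ¬ inward, flipping quantifiers it crosses:
  (∀u ¬G(u)) ∧ ((∃q L(q,q)) ∧ (∃z ¬G(z)) ∨ (∃w ∀v (G(w) ∧ L(w,v))))
Extract every quantifier outward, since the variables are now distinct and don't occur free across branches:
  ∀u ∃q ∃z ∃w ∀v (¬G(u) ∧ (L(q,q) ∧ ¬G(z) ∨ G(w) ∧ L(w,v)))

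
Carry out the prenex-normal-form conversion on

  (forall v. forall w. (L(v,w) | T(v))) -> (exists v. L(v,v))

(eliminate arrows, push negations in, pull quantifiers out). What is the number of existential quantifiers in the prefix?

Eliminate → and ↔ using ¬ and ∨.
  ~(forall v. forall w. (L(v,w) | T(v))) | (exists v. L(v,v))
Move each ¬ inward, flipping quantifiers it crosses:
  (exists v. exists w. (~L(v,w) & ~T(v))) | (exists v. L(v,v))
Rename bound variables to avoid capture: v↦c.
  (exists v. exists w. (~L(v,w) & ~T(v))) | (exists c. L(c,c))
Extract every quantifier outward, since the variables are now distinct and don't occur free across branches:
  exists v. exists w. exists c. (~L(v,w) & ~T(v) | L(c,c))
The prefix is exists v exists w exists c: 0 universal, 3 existential.

3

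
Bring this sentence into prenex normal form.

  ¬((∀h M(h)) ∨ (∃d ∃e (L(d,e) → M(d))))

∃h ∀d ∀e (¬M(h) ∧ L(d,e) ∧ ¬M(d))

Rewrite implications/biconditionals: A → B as ¬A ∨ B.
  ¬((∀h M(h)) ∨ (∃d ∃e (¬L(d,e) ∨ M(d))))
Move each ¬ inward, flipping quantifiers it crosses:
  (∃h ¬M(h)) ∧ (∀d ∀e (L(d,e) ∧ ¬M(d)))
All bound variables are already distinct, so no renaming is needed.
Extract every quantifier outward, since the variables are now distinct and don't occur free across branches:
  ∃h ∀d ∀e (¬M(h) ∧ L(d,e) ∧ ¬M(d))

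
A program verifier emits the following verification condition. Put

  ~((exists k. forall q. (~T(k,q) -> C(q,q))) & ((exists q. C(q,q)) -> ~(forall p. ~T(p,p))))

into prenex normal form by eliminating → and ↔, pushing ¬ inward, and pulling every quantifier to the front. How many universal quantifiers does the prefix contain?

Eliminate → and ↔ using ¬ and ∨.
  ~((exists k. forall q. (~~T(k,q) | C(q,q))) & (~(exists q. C(q,q)) | ~(forall p. ~T(p,p))))
Move each ¬ inward, flipping quantifiers it crosses:
  (forall k. exists q. (~T(k,q) & ~C(q,q))) | (exists q. C(q,q)) & (forall p. ~T(p,p))
Standardize variables apart so no two quantifiers bind the same name: q↦a.
  (forall k. exists q. (~T(k,q) & ~C(q,q))) | (exists a. C(a,a)) & (forall p. ~T(p,p))
Extract every quantifier outward, since the variables are now distinct and don't occur free across branches:
  forall k. exists q. exists a. forall p. (~T(k,q) & ~C(q,q) | C(a,a) & ~T(p,p))
The prefix is forall k exists q exists a forall p: 2 universal, 2 existential.

2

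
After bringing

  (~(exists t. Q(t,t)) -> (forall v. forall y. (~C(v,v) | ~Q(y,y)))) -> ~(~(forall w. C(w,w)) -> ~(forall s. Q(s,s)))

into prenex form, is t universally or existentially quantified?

Rewrite implications/biconditionals: A → B as ¬A ∨ B.
  ~(~~(exists t. Q(t,t)) | (forall v. forall y. (~C(v,v) | ~Q(y,y)))) | ~(~~(forall w. C(w,w)) | ~(forall s. Q(s,s)))
Push ¬ through the quantifiers and connectives to reach negation normal form:
  (forall t. ~Q(t,t)) & (exists v. exists y. (C(v,v) & Q(y,y))) | (exists w. ~C(w,w)) & (forall s. Q(s,s))
All bound variables are already distinct, so no renaming is needed.
Finally move all quantifiers to the prefix:
  forall t. exists v. exists y. exists w. forall s. (~Q(t,t) & C(v,v) & Q(y,y) | ~C(w,w) & Q(s,s))
The quantifier exists t sits under an odd number of negations (counting the antecedent side of each →), so it flips to forall t.

universal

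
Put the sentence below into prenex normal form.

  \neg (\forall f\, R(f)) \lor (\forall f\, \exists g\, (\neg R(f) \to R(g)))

Eliminate → and ↔ using ¬ and ∨.
  \neg (\forall f\, R(f)) \lor (\forall f\, \exists g\, (\neg \neg R(f) \lor R(g)))
Drive negations inward (¬∀x A ≡ ∃x ¬A, ¬∃x A ≡ ∀x ¬A, De Morgan for ∧/∨):
  (\exists f\, \neg R(f)) \lor (\forall f\, \exists g\, (R(f) \lor R(g)))
Give each quantifier a distinct variable: f↦p.
  (\exists f\, \neg R(f)) \lor (\forall p\, \exists g\, (R(p) \lor R(g)))
Extract every quantifier outward, since the variables are now distinct and don't occur free across branches:
  \exists f\, \forall p\, \exists g\, (\neg R(f) \lor R(p) \lor R(g))

\exists f\, \forall p\, \exists g\, (\neg R(f) \lor R(p) \lor R(g))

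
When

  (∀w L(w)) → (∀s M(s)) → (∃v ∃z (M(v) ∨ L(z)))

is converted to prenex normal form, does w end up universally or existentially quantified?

Eliminate → and ↔ using ¬ and ∨.
  ¬(∀w L(w)) ∨ ¬(∀s M(s)) ∨ (∃v ∃z (M(v) ∨ L(z)))
Drive negations inward (¬∀x A ≡ ∃x ¬A, ¬∃x A ≡ ∀x ¬A, De Morgan for ∧/∨):
  (∃w ¬L(w)) ∨ (∃s ¬M(s)) ∨ (∃v ∃z (M(v) ∨ L(z)))
All bound variables are already distinct, so no renaming is needed.
Finally move all quantifiers to the prefix:
  ∃w ∃s ∃v ∃z (¬L(w) ∨ ¬M(s) ∨ M(v) ∨ L(z))
The quantifier ∀w sits under an odd number of negations (counting the antecedent side of each →), so it flips to ∃w.

existential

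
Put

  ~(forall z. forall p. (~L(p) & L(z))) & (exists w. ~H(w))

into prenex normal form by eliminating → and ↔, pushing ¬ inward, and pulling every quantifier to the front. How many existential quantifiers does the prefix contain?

3

Push ¬ through the quantifiers and connectives to reach negation normal form:
  (exists z. exists p. (L(p) | ~L(z))) & (exists w. ~H(w))
Pull the quantifiers to the front (each side's bound variable is not free in the other side):
  exists z. exists p. exists w. ((L(p) | ~L(z)) & ~H(w))
The prefix is exists z exists p exists w: 0 universal, 3 existential.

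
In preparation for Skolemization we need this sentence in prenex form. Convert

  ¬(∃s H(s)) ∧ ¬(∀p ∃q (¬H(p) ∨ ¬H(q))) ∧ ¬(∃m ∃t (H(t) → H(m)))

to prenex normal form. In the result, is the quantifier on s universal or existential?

Eliminate → and ↔ using ¬ and ∨.
  ¬(∃s H(s)) ∧ ¬(∀p ∃q (¬H(p) ∨ ¬H(q))) ∧ ¬(∃m ∃t (¬H(t) ∨ H(m)))
Drive negations inward (¬∀x A ≡ ∃x ¬A, ¬∃x A ≡ ∀x ¬A, De Morgan for ∧/∨):
  (∀s ¬H(s)) ∧ (∃p ∀q (H(p) ∧ H(q))) ∧ (∀m ∀t (H(t) ∧ ¬H(m)))
All bound variables are already distinct, so no renaming is needed.
Finally move all quantifiers to the prefix:
  ∀s ∃p ∀q ∀m ∀t (¬H(s) ∧ H(p) ∧ H(q) ∧ H(t) ∧ ¬H(m))
The quantifier ∃s sits under an odd number of negations (counting the antecedent side of each →), so it flips to ∀s.

universal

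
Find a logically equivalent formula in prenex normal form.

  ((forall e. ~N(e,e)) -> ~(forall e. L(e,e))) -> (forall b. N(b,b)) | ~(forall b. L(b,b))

Eliminate → and ↔ using ¬ and ∨.
  ~(~(forall e. ~N(e,e)) | ~(forall e. L(e,e))) | (forall b. N(b,b)) | ~(forall b. L(b,b))
Move each ¬ inward, flipping quantifiers it crosses:
  (forall e. ~N(e,e)) & (forall e. L(e,e)) | (forall b. N(b,b)) | (exists b. ~L(b,b))
Give each quantifier a distinct variable: e↦x1, b↦s.
  (forall e. ~N(e,e)) & (forall x1. L(x1,x1)) | (forall b. N(b,b)) | (exists s. ~L(s,s))
Finally move all quantifiers to the prefix:
  forall e. forall x1. forall b. exists s. (~N(e,e) & L(x1,x1) | N(b,b) | ~L(s,s))

forall e. forall x1. forall b. exists s. (~N(e,e) & L(x1,x1) | N(b,b) | ~L(s,s))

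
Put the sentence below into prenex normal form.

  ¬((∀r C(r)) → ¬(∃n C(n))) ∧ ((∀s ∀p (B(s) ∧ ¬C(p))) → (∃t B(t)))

∀r ∃n ∃s ∃p ∃t (C(r) ∧ C(n) ∧ (¬B(s) ∨ C(p) ∨ B(t)))

Rewrite implications/biconditionals: A → B as ¬A ∨ B.
  ¬(¬(∀r C(r)) ∨ ¬(∃n C(n))) ∧ (¬(∀s ∀p (B(s) ∧ ¬C(p))) ∨ (∃t B(t)))
Drive negations inward (¬∀x A ≡ ∃x ¬A, ¬∃x A ≡ ∀x ¬A, De Morgan for ∧/∨):
  (∀r C(r)) ∧ (∃n C(n)) ∧ ((∃s ∃p (¬B(s) ∨ C(p))) ∨ (∃t B(t)))
Pull the quantifiers to the front (each side's bound variable is not free in the other side):
  ∀r ∃n ∃s ∃p ∃t (C(r) ∧ C(n) ∧ (¬B(s) ∨ C(p) ∨ B(t)))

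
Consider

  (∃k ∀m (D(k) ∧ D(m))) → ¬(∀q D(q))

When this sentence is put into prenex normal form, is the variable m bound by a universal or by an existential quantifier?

Eliminate → and ↔ using ¬ and ∨.
  ¬(∃k ∀m (D(k) ∧ D(m))) ∨ ¬(∀q D(q))
Push ¬ through the quantifiers and connectives to reach negation normal form:
  (∀k ∃m (¬D(k) ∨ ¬D(m))) ∨ (∃q ¬D(q))
Finally move all quantifiers to the prefix:
  ∀k ∃m ∃q (¬D(k) ∨ ¬D(m) ∨ ¬D(q))
The quantifier ∀m sits under an odd number of negations (counting the antecedent side of each →), so it flips to ∃m.

existential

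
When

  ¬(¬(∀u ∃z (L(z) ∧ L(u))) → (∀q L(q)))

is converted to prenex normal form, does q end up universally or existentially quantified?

existential

Rewrite implications/biconditionals: A → B as ¬A ∨ B.
  ¬(¬¬(∀u ∃z (L(z) ∧ L(u))) ∨ (∀q L(q)))
Move each ¬ inward, flipping quantifiers it crosses:
  (∃u ∀z (¬L(z) ∨ ¬L(u))) ∧ (∃q ¬L(q))
All bound variables are already distinct, so no renaming is needed.
Finally move all quantifiers to the prefix:
  ∃u ∀z ∃q ((¬L(z) ∨ ¬L(u)) ∧ ¬L(q))
The quantifier ∀q sits under an odd number of negations (counting the antecedent side of each →), so it flips to ∃q.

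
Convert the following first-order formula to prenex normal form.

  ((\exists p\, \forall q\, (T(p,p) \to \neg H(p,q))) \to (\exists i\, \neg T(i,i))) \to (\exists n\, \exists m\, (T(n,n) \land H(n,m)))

\exists p\, \forall q\, \forall i\, \exists n\, \exists m\, ((\neg T(p,p) \lor \neg H(p,q)) \land T(i,i) \lor T(n,n) \land H(n,m))

First replace A → B with ¬A ∨ B.
  \neg (\neg (\exists p\, \forall q\, (\neg T(p,p) \lor \neg H(p,q))) \lor (\exists i\, \neg T(i,i))) \lor (\exists n\, \exists m\, (T(n,n) \land H(n,m)))
Drive negations inward (¬∀x A ≡ ∃x ¬A, ¬∃x A ≡ ∀x ¬A, De Morgan for ∧/∨):
  (\exists p\, \forall q\, (\neg T(p,p) \lor \neg H(p,q))) \land (\forall i\, T(i,i)) \lor (\exists n\, \exists m\, (T(n,n) \land H(n,m)))
All bound variables are already distinct, so no renaming is needed.
Extract every quantifier outward, since the variables are now distinct and don't occur free across branches:
  \exists p\, \forall q\, \forall i\, \exists n\, \exists m\, ((\neg T(p,p) \lor \neg H(p,q)) \land T(i,i) \lor T(n,n) \land H(n,m))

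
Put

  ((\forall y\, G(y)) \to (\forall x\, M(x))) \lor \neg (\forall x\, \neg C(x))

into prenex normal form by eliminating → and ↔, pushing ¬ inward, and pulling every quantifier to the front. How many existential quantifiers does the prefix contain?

2

Eliminate → and ↔ using ¬ and ∨.
  \neg (\forall y\, G(y)) \lor (\forall x\, M(x)) \lor \neg (\forall x\, \neg C(x))
Move each ¬ inward, flipping quantifiers it crosses:
  (\exists y\, \neg G(y)) \lor (\forall x\, M(x)) \lor (\exists x\, C(x))
Give each quantifier a distinct variable: x↦b.
  (\exists y\, \neg G(y)) \lor (\forall x\, M(x)) \lor (\exists b\, C(b))
Finally move all quantifiers to the prefix:
  \exists y\, \forall x\, \exists b\, (\neg G(y) \lor M(x) \lor C(b))
The prefix is \exists y \forall x \exists b: 1 universal, 2 existential.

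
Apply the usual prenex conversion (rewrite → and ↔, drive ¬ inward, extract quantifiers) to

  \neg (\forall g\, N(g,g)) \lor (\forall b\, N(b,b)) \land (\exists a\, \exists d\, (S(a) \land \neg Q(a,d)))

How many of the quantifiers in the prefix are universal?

1

Move each ¬ inward, flipping quantifiers it crosses:
  (\exists g\, \neg N(g,g)) \lor (\forall b\, N(b,b)) \land (\exists a\, \exists d\, (S(a) \land \neg Q(a,d)))
All bound variables are already distinct, so no renaming is needed.
Extract every quantifier outward, since the variables are now distinct and don't occur free across branches:
  \exists g\, \forall b\, \exists a\, \exists d\, (\neg N(g,g) \lor N(b,b) \land S(a) \land \neg Q(a,d))
The prefix is \exists g \forall b \exists a \exists d: 1 universal, 3 existential.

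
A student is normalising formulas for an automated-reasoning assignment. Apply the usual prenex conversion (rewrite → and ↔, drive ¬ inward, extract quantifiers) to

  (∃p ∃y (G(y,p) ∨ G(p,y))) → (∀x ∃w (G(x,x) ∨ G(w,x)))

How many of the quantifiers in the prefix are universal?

3

Rewrite implications/biconditionals: A → B as ¬A ∨ B.
  ¬(∃p ∃y (G(y,p) ∨ G(p,y))) ∨ (∀x ∃w (G(x,x) ∨ G(w,x)))
Move each ¬ inward, flipping quantifiers it crosses:
  (∀p ∀y (¬G(y,p) ∧ ¬G(p,y))) ∨ (∀x ∃w (G(x,x) ∨ G(w,x)))
Pull the quantifiers to the front (each side's bound variable is not free in the other side):
  ∀p ∀y ∀x ∃w (¬G(y,p) ∧ ¬G(p,y) ∨ G(x,x) ∨ G(w,x))
The prefix is ∀p ∀y ∀x ∃w: 3 universal, 1 existential.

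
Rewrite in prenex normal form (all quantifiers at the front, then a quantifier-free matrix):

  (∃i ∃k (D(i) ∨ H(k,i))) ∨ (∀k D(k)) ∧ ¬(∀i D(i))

Move each ¬ inward, flipping quantifiers it crosses:
  (∃i ∃k (D(i) ∨ H(k,i))) ∨ (∀k D(k)) ∧ (∃i ¬D(i))
Give each quantifier a distinct variable: k↦u1, i↦r.
  (∃i ∃k (D(i) ∨ H(k,i))) ∨ (∀u1 D(u1)) ∧ (∃r ¬D(r))
Pull the quantifiers to the front (each side's bound variable is not free in the other side):
  ∃i ∃k ∀u1 ∃r (D(i) ∨ H(k,i) ∨ D(u1) ∧ ¬D(r))

∃i ∃k ∀u1 ∃r (D(i) ∨ H(k,i) ∨ D(u1) ∧ ¬D(r))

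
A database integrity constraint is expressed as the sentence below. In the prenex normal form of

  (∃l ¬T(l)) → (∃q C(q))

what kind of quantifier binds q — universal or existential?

existential

First replace A → B with ¬A ∨ B.
  ¬(∃l ¬T(l)) ∨ (∃q C(q))
Push ¬ through the quantifiers and connectives to reach negation normal form:
  (∀l T(l)) ∨ (∃q C(q))
All bound variables are already distinct, so no renaming is needed.
Extract every quantifier outward, since the variables are now distinct and don't occur free across branches:
  ∀l ∃q (T(l) ∨ C(q))
The quantifier ∃q sits under an even number of negations (counting the antecedent side of each →), so it remains existential.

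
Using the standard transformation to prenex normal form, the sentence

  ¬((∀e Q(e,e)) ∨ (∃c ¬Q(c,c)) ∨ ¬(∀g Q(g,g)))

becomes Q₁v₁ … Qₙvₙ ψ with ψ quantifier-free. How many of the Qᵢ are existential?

Push ¬ through the quantifiers and connectives to reach negation normal form:
  (∃e ¬Q(e,e)) ∧ (∀c Q(c,c)) ∧ (∀g Q(g,g))
Pull the quantifiers to the front (each side's bound variable is not free in the other side):
  ∃e ∀c ∀g (¬Q(e,e) ∧ Q(c,c) ∧ Q(g,g))
The prefix is ∃e ∀c ∀g: 2 universal, 1 existential.

1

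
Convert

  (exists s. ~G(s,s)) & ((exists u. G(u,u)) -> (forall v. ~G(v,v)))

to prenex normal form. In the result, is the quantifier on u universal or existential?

universal

Rewrite implications/biconditionals: A → B as ¬A ∨ B.
  (exists s. ~G(s,s)) & (~(exists u. G(u,u)) | (forall v. ~G(v,v)))
Drive negations inward (¬∀x A ≡ ∃x ¬A, ¬∃x A ≡ ∀x ¬A, De Morgan for ∧/∨):
  (exists s. ~G(s,s)) & ((forall u. ~G(u,u)) | (forall v. ~G(v,v)))
All bound variables are already distinct, so no renaming is needed.
Finally move all quantifiers to the prefix:
  exists s. forall u. forall v. (~G(s,s) & (~G(u,u) | ~G(v,v)))
The quantifier exists u sits under an odd number of negations (counting the antecedent side of each →), so it flips to forall u.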